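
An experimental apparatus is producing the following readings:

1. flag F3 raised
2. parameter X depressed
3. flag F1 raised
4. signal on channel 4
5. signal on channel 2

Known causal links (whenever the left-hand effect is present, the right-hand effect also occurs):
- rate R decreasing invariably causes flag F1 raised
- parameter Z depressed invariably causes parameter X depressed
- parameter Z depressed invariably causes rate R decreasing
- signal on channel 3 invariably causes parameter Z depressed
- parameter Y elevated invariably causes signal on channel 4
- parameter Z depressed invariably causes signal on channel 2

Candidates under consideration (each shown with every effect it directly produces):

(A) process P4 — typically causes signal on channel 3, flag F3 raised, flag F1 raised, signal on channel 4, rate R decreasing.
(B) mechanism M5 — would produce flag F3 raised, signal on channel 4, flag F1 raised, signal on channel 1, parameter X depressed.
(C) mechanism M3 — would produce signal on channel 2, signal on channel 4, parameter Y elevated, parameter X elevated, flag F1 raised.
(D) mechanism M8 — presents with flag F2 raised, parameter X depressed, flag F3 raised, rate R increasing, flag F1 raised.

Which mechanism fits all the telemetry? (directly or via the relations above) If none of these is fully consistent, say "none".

Checking each candidate against the observations:
(A) process P4 — accounts for every observation (parameter X depressed through signal on channel 3 → parameter Z depressed → parameter X depressed)
(B) mechanism M5 — does not account for signal on channel 2
(C) mechanism M3 — flag F3 raised miss; parameter X depressed miss; flag F1 raised match; signal on channel 4 match; signal on channel 2 match
(D) mechanism M8 — flag F3 raised match; parameter X depressed match; flag F1 raised match; signal on channel 4 miss; signal on channel 2 miss
Only (A) is consistent with every observation.

A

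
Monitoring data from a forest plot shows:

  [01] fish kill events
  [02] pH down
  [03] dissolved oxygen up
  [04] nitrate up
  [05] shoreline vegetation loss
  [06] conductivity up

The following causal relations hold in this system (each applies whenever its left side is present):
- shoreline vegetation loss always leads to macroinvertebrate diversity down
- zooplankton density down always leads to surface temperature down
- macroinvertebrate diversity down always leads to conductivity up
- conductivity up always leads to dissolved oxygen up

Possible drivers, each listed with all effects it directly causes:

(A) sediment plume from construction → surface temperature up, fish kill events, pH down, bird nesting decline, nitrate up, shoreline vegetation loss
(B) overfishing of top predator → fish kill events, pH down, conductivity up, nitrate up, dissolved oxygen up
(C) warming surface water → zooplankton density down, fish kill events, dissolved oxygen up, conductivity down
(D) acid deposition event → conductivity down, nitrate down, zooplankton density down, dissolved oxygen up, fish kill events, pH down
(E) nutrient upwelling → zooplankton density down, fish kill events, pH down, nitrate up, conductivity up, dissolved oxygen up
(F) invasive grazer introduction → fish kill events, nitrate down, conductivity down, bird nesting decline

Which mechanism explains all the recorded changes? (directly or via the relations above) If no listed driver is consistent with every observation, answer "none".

A

Per-candidate check:
(A) sediment plume from construction — fish kill events +; pH down +; dissolved oxygen up + (via shoreline vegetation loss → macroinvertebrate diversity down → conductivity up → dissolved oxygen up); nitrate up +; shoreline vegetation loss +; conductivity up + (via shoreline vegetation loss → macroinvertebrate diversity down → conductivity up)
(B) overfishing of top predator — does not account for shoreline vegetation loss
(C) warming surface water — fails on pH down, nitrate up, shoreline vegetation loss, conductivity up (predicts conductivity down, not conductivity up)
(D) acid deposition event — fish kill events +; pH down +; dissolved oxygen up +; nitrate up -; shoreline vegetation loss -; conductivity up -
(E) nutrient upwelling — fish kill events +; pH down +; dissolved oxygen up +; nitrate up +; shoreline vegetation loss -; conductivity up +
(F) invasive grazer introduction — fish kill events +; pH down -; dissolved oxygen up -; nitrate up -; shoreline vegetation loss -; conductivity up -
(A) alone accounts for all the evidence.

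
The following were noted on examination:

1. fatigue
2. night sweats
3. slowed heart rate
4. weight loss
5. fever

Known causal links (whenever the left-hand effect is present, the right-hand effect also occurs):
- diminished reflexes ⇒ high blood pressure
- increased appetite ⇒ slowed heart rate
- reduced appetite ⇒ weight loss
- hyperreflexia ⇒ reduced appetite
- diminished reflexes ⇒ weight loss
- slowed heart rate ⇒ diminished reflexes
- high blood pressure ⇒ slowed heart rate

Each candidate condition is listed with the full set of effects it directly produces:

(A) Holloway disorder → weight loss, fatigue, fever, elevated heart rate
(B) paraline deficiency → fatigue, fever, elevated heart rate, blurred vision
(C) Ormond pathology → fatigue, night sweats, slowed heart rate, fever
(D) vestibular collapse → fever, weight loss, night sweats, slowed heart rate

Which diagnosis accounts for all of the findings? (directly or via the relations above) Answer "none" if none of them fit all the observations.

Checking each candidate against the observations:
(A) Holloway disorder — fails on night sweats, slowed heart rate (predicts elevated heart rate, not slowed heart rate)
(B) paraline deficiency — fatigue ✓; night sweats ✗; slowed heart rate ✗; weight loss ✗; fever ✓
(C) Ormond pathology — fatigue ✓; night sweats ✓; slowed heart rate ✓; weight loss ✓ (via slowed heart rate → diminished reflexes → weight loss); fever ✓
(D) vestibular collapse — does not account for fatigue
(C) is the only candidate with no mismatches.

C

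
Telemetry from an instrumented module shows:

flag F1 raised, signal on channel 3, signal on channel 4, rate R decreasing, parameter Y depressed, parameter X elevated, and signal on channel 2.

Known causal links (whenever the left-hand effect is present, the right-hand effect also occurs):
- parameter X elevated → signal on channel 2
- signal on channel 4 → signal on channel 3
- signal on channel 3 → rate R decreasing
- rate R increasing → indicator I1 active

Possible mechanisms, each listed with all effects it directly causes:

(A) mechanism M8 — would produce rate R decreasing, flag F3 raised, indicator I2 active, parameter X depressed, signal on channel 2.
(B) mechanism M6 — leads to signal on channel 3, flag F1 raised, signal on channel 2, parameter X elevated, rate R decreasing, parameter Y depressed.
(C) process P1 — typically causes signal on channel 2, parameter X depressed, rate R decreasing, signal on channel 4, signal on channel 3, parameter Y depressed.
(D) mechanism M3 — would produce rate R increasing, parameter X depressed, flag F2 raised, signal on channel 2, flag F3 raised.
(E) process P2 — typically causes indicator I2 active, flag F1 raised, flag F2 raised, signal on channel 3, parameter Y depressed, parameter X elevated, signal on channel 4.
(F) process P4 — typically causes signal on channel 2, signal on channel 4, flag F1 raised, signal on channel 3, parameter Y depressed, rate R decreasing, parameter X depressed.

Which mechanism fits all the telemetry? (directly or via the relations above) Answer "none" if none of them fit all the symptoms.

E

Checking each candidate against the observations:
(A) mechanism M8 — flag F1 raised ✗; signal on channel 3 ✗; signal on channel 4 ✗; rate R decreasing ✓; parameter Y depressed ✗; parameter X elevated ✗; signal on channel 2 ✓
(B) mechanism M6 — does not account for signal on channel 4
(C) process P1 — flag F1 raised ✗; signal on channel 3 ✓; signal on channel 4 ✓; rate R decreasing ✓; parameter Y depressed ✓; parameter X elevated ✗; signal on channel 2 ✓
(D) mechanism M3 — flag F1 raised ✗; signal on channel 3 ✗; signal on channel 4 ✗; rate R decreasing ✗; parameter Y depressed ✗; parameter X elevated ✗; signal on channel 2 ✓
(E) process P2 — flag F1 raised ✓; signal on channel 3 ✓; signal on channel 4 ✓; rate R decreasing ✓ (through signal on channel 3 → rate R decreasing); parameter Y depressed ✓; parameter X elevated ✓; signal on channel 2 ✓ (through parameter X elevated → signal on channel 2)
(F) process P4 — flag F1 raised ✓; signal on channel 3 ✓; signal on channel 4 ✓; rate R decreasing ✓; parameter Y depressed ✓; parameter X elevated ✗; signal on channel 2 ✓
(E) is the only candidate with no mismatches.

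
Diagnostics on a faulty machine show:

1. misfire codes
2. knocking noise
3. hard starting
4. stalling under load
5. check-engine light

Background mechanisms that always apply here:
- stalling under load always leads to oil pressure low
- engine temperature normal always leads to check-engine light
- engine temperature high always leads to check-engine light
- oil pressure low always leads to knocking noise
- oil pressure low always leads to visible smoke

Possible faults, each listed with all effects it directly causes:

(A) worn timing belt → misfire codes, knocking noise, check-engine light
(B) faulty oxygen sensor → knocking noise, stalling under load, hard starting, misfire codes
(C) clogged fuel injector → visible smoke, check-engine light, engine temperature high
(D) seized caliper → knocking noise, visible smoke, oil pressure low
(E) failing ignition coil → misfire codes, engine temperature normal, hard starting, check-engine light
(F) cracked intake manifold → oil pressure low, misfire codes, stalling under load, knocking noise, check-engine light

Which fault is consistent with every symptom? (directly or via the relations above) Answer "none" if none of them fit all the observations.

For each candidate, compare predicted effects to what was observed:
(A) worn timing belt — does not account for hard starting, stalling under load
(B) faulty oxygen sensor — does not account for check-engine light
(C) clogged fuel injector — does not account for misfire codes, knocking noise, hard starting, stalling under load
(D) seized caliper — does not account for misfire codes, hard starting, stalling under load, check-engine light
(E) failing ignition coil — misfire codes ✓; knocking noise ✗; hard starting ✓; stalling under load ✗; check-engine light ✓
(F) cracked intake manifold — misfire codes ✓; knocking noise ✓; hard starting ✗; stalling under load ✓; check-engine light ✓
No candidate is consistent with all observations.

none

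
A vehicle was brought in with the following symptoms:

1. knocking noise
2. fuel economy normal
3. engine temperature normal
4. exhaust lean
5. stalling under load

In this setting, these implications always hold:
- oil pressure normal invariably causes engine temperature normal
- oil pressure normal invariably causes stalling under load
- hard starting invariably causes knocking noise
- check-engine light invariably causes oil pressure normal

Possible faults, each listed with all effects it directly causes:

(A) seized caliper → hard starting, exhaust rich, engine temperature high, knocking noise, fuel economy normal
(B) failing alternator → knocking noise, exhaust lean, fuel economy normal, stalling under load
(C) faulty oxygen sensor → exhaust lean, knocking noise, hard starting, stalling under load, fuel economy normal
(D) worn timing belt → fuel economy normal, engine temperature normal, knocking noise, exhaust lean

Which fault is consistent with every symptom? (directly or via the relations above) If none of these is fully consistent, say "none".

Checking each candidate against the observations:
(A) seized caliper — knocking noise yes; fuel economy normal yes; engine temperature normal NO; exhaust lean NO; stalling under load NO
(B) failing alternator — knocking noise yes; fuel economy normal yes; engine temperature normal NO; exhaust lean yes; stalling under load yes
(C) faulty oxygen sensor — does not account for engine temperature normal
(D) worn timing belt — does not account for stalling under load
Every candidate fails on at least one observation.

none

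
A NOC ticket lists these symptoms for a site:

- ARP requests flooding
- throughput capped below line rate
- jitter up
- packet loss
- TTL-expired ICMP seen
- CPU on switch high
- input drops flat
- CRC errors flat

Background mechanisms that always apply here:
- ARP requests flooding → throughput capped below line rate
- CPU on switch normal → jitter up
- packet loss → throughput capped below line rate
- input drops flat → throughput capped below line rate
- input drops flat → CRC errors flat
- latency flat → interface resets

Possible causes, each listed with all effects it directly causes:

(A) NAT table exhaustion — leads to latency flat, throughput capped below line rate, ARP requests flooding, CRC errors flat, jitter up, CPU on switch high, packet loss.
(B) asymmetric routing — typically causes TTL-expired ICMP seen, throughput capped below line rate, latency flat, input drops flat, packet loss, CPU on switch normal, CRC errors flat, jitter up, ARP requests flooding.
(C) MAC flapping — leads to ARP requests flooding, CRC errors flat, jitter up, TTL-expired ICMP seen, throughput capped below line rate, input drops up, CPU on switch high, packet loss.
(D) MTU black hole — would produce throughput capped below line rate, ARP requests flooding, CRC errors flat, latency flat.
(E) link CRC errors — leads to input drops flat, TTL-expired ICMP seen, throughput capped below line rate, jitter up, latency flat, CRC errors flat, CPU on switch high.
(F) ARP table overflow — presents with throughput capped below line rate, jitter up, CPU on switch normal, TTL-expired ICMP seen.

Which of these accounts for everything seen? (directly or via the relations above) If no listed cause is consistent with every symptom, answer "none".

For each candidate, compare predicted effects to what was observed:
(A) NAT table exhaustion — ARP requests flooding yes; throughput capped below line rate yes; jitter up yes; packet loss yes; TTL-expired ICMP seen NO; CPU on switch high yes; input drops flat NO; CRC errors flat yes
(B) asymmetric routing — fails on CPU on switch high (predicts CPU on switch normal, not CPU on switch high)
(C) MAC flapping — fails on input drops flat (predicts input drops up, not input drops flat)
(D) MTU black hole — does not account for jitter up, packet loss, TTL-expired ICMP seen, CPU on switch high, input drops flat
(E) link CRC errors — does not account for ARP requests flooding, packet loss
(F) ARP table overflow — ARP requests flooding NO; throughput capped below line rate yes; jitter up yes; packet loss NO; TTL-expired ICMP seen yes; CPU on switch high NO; input drops flat NO; CRC errors flat NO
No candidate is consistent with all observations.

none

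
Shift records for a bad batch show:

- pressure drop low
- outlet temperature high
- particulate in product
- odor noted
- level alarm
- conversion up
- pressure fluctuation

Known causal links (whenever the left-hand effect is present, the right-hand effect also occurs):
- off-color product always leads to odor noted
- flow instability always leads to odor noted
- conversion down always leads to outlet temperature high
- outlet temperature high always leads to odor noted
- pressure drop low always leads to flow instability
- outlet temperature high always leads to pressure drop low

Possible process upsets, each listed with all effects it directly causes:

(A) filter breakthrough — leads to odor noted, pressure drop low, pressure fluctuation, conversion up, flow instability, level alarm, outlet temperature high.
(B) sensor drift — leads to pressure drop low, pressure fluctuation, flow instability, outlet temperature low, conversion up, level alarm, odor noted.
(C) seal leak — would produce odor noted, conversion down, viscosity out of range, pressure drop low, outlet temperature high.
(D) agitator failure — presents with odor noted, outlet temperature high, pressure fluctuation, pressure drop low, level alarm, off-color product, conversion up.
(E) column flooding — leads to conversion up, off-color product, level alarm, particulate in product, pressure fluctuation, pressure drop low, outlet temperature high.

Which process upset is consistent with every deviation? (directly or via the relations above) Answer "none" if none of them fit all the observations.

Testing each hypothesis:
(A) filter breakthrough — does not account for particulate in product
(B) sensor drift — pressure drop low match; outlet temperature high miss; particulate in product miss; odor noted match; level alarm match; conversion up match; pressure fluctuation match
(C) seal leak — fails on particulate in product, level alarm, conversion up, pressure fluctuation (predicts conversion down, not conversion up)
(D) agitator failure — pressure drop low match; outlet temperature high match; particulate in product miss; odor noted match; level alarm match; conversion up match; pressure fluctuation match
(E) column flooding — accounts for every observation (odor noted via outlet temperature high → odor noted)
(E) alone accounts for all the evidence.

E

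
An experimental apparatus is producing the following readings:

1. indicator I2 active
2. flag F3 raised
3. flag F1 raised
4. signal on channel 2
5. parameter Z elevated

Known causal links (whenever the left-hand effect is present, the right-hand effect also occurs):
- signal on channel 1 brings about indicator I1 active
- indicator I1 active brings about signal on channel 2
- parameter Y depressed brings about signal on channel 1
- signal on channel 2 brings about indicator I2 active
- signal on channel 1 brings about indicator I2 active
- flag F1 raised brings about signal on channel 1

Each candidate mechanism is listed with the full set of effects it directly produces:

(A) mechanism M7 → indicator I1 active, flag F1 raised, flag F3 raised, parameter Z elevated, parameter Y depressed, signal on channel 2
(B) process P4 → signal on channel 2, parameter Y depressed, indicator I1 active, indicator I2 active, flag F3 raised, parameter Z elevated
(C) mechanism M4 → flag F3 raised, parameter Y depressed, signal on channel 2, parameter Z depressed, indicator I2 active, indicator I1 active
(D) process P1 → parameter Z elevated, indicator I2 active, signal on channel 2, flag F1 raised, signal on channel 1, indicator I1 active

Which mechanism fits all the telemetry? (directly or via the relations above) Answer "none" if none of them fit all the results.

A

Per-candidate check:
(A) mechanism M7 — accounts for every observation (indicator I2 active through signal on channel 2 → indicator I2 active)
(B) process P4 — indicator I2 active yes; flag F3 raised yes; flag F1 raised NO; signal on channel 2 yes; parameter Z elevated yes
(C) mechanism M4 — indicator I2 active yes; flag F3 raised yes; flag F1 raised NO; signal on channel 2 yes; parameter Z elevated NO
(D) process P1 — does not account for flag F3 raised
(A) alone accounts for all the evidence.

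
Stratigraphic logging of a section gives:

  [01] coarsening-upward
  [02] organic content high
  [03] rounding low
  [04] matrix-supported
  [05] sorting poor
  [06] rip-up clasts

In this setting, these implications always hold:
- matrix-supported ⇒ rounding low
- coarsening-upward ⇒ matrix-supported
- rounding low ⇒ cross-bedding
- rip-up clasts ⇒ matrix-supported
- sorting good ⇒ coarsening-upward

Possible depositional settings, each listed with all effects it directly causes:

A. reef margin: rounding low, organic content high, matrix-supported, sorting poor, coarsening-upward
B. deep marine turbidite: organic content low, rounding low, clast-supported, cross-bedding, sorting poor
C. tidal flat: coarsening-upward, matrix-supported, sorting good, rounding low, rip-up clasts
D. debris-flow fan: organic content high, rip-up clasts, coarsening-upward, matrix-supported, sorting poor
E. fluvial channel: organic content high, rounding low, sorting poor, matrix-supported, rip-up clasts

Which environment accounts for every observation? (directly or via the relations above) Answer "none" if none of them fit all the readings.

D

Checking each candidate against the observations:
(A) reef margin — does not account for rip-up clasts
(B) deep marine turbidite — coarsening-upward miss; organic content high miss; rounding low match; matrix-supported miss; sorting poor match; rip-up clasts miss
(C) tidal flat — coarsening-upward match; organic content high miss; rounding low match; matrix-supported match; sorting poor miss; rip-up clasts match
(D) debris-flow fan — accounts for every observation (rounding low via matrix-supported → rounding low)
(E) fluvial channel — coarsening-upward miss; organic content high match; rounding low match; matrix-supported match; sorting poor match; rip-up clasts match
Only (D) is consistent with every observation.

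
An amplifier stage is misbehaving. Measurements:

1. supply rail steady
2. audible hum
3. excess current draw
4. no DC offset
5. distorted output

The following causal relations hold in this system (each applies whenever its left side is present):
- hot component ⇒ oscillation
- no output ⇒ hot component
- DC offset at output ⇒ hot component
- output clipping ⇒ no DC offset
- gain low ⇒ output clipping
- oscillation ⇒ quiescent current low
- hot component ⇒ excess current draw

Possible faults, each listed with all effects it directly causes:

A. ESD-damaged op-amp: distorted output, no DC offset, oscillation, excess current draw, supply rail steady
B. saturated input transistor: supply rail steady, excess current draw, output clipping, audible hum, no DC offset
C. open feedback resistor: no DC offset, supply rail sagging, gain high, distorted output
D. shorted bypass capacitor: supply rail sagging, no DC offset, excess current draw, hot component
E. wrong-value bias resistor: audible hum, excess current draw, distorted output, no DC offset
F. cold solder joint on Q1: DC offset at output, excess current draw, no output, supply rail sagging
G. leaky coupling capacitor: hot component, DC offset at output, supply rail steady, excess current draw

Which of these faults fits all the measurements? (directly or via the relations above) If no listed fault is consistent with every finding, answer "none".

For each candidate, compare predicted effects to what was observed:
(A) ESD-damaged op-amp — does not account for audible hum
(B) saturated input transistor — does not account for distorted output
(C) open feedback resistor — fails on supply rail steady, audible hum, excess current draw (predicts supply rail sagging, not supply rail steady)
(D) shorted bypass capacitor — fails on supply rail steady, audible hum, distorted output (predicts supply rail sagging, not supply rail steady)
(E) wrong-value bias resistor — supply rail steady NO; audible hum yes; excess current draw yes; no DC offset yes; distorted output yes
(F) cold solder joint on Q1 — fails on supply rail steady, audible hum, no DC offset, distorted output (predicts supply rail sagging, not supply rail steady; predicts DC offset at output, not no DC offset)
(G) leaky coupling capacitor — fails on audible hum, no DC offset, distorted output (predicts DC offset at output, not no DC offset)
None of the listed candidates fits everything.

none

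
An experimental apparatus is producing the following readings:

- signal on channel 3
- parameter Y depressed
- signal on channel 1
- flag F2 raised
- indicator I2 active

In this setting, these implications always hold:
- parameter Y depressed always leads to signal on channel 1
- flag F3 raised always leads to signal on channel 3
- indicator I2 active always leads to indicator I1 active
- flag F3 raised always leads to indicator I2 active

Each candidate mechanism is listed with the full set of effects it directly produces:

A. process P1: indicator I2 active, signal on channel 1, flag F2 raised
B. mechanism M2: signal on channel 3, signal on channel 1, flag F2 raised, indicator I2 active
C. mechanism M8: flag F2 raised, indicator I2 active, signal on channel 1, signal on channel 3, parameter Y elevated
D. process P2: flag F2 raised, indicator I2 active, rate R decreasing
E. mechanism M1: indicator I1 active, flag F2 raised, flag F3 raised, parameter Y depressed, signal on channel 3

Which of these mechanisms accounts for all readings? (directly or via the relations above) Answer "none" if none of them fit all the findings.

Per-candidate check:
(A) process P1 — signal on channel 3 ✗; parameter Y depressed ✗; signal on channel 1 ✓; flag F2 raised ✓; indicator I2 active ✓
(B) mechanism M2 — does not account for parameter Y depressed
(C) mechanism M8 — signal on channel 3 ✓; parameter Y depressed ✗; signal on channel 1 ✓; flag F2 raised ✓; indicator I2 active ✓
(D) process P2 — does not account for signal on channel 3, parameter Y depressed, signal on channel 1
(E) mechanism M1 — signal on channel 3 ✓; parameter Y depressed ✓; signal on channel 1 ✓ (via parameter Y depressed → signal on channel 1); flag F2 raised ✓; indicator I2 active ✓ (via flag F3 raised → indicator I2 active)
(E) alone accounts for all the evidence.

E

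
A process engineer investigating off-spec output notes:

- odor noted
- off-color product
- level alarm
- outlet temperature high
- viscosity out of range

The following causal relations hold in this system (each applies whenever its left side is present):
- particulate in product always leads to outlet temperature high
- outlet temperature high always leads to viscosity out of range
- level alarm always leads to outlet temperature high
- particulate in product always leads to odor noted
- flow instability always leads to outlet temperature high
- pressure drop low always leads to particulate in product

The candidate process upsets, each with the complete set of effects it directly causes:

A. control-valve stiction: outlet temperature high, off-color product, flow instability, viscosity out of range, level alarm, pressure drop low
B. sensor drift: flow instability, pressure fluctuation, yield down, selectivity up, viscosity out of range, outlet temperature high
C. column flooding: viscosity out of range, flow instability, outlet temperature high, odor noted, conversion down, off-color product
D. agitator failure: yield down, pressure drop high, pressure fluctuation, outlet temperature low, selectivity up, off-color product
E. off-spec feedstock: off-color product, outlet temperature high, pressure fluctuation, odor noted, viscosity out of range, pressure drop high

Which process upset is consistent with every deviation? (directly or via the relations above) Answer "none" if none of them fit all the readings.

A

For each candidate, compare predicted effects to what was observed:
(A) control-valve stiction — odor noted match (via pressure drop low → particulate in product → odor noted); off-color product match; level alarm match; outlet temperature high match; viscosity out of range match
(B) sensor drift — odor noted miss; off-color product miss; level alarm miss; outlet temperature high match; viscosity out of range match
(C) column flooding — odor noted match; off-color product match; level alarm miss; outlet temperature high match; viscosity out of range match
(D) agitator failure — fails on odor noted, level alarm, outlet temperature high, viscosity out of range (predicts outlet temperature low, not outlet temperature high)
(E) off-spec feedstock — odor noted match; off-color product match; level alarm miss; outlet temperature high match; viscosity out of range match
(A) is the only candidate with no mismatches.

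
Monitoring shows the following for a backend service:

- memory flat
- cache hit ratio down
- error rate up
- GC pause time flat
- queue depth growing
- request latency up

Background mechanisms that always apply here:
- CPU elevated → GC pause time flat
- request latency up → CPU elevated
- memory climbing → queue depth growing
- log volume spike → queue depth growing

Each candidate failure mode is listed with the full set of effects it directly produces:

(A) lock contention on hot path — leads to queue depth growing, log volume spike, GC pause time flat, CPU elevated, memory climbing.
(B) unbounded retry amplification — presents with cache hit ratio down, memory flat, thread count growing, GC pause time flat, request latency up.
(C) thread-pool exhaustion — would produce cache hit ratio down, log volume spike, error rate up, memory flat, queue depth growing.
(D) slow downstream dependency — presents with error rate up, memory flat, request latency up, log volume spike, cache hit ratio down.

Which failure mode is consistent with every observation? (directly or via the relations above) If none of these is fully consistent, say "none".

D

Per-candidate check:
(A) lock contention on hot path — memory flat NO; cache hit ratio down NO; error rate up NO; GC pause time flat yes; queue depth growing yes; request latency up NO
(B) unbounded retry amplification — memory flat yes; cache hit ratio down yes; error rate up NO; GC pause time flat yes; queue depth growing NO; request latency up yes
(C) thread-pool exhaustion — memory flat yes; cache hit ratio down yes; error rate up yes; GC pause time flat NO; queue depth growing yes; request latency up NO
(D) slow downstream dependency — memory flat yes; cache hit ratio down yes; error rate up yes; GC pause time flat yes (through request latency up → CPU elevated → GC pause time flat); queue depth growing yes (through log volume spike → queue depth growing); request latency up yes
Only (D) is consistent with every observation.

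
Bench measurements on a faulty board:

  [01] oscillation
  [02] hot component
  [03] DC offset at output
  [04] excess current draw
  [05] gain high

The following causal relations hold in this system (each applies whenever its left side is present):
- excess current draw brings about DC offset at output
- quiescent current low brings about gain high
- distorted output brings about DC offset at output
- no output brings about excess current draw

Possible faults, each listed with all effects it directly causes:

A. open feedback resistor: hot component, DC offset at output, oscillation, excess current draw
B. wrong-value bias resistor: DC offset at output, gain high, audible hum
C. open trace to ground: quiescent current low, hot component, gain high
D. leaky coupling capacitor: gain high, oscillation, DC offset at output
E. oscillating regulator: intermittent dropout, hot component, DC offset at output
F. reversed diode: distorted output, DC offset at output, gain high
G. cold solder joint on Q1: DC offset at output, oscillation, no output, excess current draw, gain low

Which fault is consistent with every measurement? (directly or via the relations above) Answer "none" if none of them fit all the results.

none

For each candidate, compare predicted effects to what was observed:
(A) open feedback resistor — does not account for gain high
(B) wrong-value bias resistor — does not account for oscillation, hot component, excess current draw
(C) open trace to ground — does not account for oscillation, DC offset at output, excess current draw
(D) leaky coupling capacitor — oscillation ✓; hot component ✗; DC offset at output ✓; excess current draw ✗; gain high ✓
(E) oscillating regulator — does not account for oscillation, excess current draw, gain high
(F) reversed diode — oscillation ✗; hot component ✗; DC offset at output ✓; excess current draw ✗; gain high ✓
(G) cold solder joint on Q1 — oscillation ✓; hot component ✗; DC offset at output ✓; excess current draw ✓; gain high ✗
None of the listed candidates fits everything.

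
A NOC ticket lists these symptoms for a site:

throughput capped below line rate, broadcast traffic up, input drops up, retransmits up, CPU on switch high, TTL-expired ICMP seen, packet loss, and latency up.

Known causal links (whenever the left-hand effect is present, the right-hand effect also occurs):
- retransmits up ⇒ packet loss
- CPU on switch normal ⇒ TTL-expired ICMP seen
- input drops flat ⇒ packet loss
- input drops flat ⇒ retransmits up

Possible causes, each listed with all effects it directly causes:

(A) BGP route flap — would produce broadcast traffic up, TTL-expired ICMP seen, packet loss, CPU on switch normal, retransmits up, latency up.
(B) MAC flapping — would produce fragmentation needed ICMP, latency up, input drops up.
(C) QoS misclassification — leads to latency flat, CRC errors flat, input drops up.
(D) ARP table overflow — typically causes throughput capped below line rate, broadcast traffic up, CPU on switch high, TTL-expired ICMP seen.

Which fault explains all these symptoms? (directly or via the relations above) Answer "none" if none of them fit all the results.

Testing each hypothesis:
(A) BGP route flap — throughput capped below line rate -; broadcast traffic up +; input drops up -; retransmits up +; CPU on switch high -; TTL-expired ICMP seen +; packet loss +; latency up +
(B) MAC flapping — throughput capped below line rate -; broadcast traffic up -; input drops up +; retransmits up -; CPU on switch high -; TTL-expired ICMP seen -; packet loss -; latency up +
(C) QoS misclassification — fails on throughput capped below line rate, broadcast traffic up, retransmits up, CPU on switch high, TTL-expired ICMP seen, packet loss, latency up (predicts latency flat, not latency up)
(D) ARP table overflow — does not account for input drops up, retransmits up, packet loss, latency up
No candidate is consistent with all observations.

none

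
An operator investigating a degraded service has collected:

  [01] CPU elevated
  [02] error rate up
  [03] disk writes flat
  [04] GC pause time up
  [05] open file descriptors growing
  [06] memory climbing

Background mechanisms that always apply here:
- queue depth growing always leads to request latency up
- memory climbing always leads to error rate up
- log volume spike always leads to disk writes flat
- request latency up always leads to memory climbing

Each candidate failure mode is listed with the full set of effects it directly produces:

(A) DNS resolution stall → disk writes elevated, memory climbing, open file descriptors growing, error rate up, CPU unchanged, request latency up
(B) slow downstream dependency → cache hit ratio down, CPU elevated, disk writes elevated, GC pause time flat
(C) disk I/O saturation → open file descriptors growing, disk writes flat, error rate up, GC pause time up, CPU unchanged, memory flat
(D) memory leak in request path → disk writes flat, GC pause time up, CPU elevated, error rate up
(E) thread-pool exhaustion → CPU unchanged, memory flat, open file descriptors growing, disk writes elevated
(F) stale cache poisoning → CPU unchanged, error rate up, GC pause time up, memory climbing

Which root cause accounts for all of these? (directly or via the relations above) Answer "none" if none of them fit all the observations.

none

Per-candidate check:
(A) DNS resolution stall — fails on CPU elevated, disk writes flat, GC pause time up (predicts CPU unchanged, not CPU elevated; predicts disk writes elevated, not disk writes flat)
(B) slow downstream dependency — fails on error rate up, disk writes flat, GC pause time up, open file descriptors growing, memory climbing (predicts disk writes elevated, not disk writes flat; predicts GC pause time flat, not GC pause time up)
(C) disk I/O saturation — CPU elevated miss; error rate up match; disk writes flat match; GC pause time up match; open file descriptors growing match; memory climbing miss
(D) memory leak in request path — does not account for open file descriptors growing, memory climbing
(E) thread-pool exhaustion — CPU elevated miss; error rate up miss; disk writes flat miss; GC pause time up miss; open file descriptors growing match; memory climbing miss
(F) stale cache poisoning — fails on CPU elevated, disk writes flat, open file descriptors growing (predicts CPU unchanged, not CPU elevated)
Every candidate fails on at least one observation.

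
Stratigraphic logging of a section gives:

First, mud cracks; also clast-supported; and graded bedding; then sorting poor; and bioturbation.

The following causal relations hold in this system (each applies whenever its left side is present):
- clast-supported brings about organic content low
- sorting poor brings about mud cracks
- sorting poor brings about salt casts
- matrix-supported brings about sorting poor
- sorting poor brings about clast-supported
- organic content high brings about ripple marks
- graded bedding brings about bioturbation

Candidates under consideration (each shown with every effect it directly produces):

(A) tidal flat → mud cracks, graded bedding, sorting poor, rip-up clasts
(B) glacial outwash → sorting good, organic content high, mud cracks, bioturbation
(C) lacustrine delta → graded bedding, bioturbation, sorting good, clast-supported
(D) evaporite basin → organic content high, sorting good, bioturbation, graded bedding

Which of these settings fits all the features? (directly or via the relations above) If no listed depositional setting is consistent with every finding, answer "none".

A

Testing each hypothesis:
(A) tidal flat — accounts for every observation (clast-supported through sorting poor → clast-supported)
(B) glacial outwash — fails on clast-supported, graded bedding, sorting poor (predicts sorting good, not sorting poor)
(C) lacustrine delta — fails on mud cracks, sorting poor (predicts sorting good, not sorting poor)
(D) evaporite basin — fails on mud cracks, clast-supported, sorting poor (predicts sorting good, not sorting poor)
(A) alone accounts for all the evidence.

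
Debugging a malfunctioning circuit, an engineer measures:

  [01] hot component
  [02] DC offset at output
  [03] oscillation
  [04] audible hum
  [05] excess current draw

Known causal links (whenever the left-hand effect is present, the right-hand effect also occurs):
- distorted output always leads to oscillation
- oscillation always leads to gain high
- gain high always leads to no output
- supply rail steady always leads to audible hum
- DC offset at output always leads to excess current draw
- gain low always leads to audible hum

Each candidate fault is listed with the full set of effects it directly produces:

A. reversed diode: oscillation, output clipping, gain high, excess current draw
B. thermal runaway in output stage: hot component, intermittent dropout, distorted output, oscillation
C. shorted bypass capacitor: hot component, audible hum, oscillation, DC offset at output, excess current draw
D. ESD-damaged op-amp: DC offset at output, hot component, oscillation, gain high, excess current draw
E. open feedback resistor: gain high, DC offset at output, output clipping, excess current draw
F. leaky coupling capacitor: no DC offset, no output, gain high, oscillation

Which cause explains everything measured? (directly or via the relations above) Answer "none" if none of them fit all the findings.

C

For each candidate, compare predicted effects to what was observed:
(A) reversed diode — hot component ✗; DC offset at output ✗; oscillation ✓; audible hum ✗; excess current draw ✓
(B) thermal runaway in output stage — hot component ✓; DC offset at output ✗; oscillation ✓; audible hum ✗; excess current draw ✗
(C) shorted bypass capacitor — accounts for every observation
(D) ESD-damaged op-amp — hot component ✓; DC offset at output ✓; oscillation ✓; audible hum ✗; excess current draw ✓
(E) open feedback resistor — does not account for hot component, oscillation, audible hum
(F) leaky coupling capacitor — hot component ✗; DC offset at output ✗; oscillation ✓; audible hum ✗; excess current draw ✗
(C) is the only candidate with no mismatches.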